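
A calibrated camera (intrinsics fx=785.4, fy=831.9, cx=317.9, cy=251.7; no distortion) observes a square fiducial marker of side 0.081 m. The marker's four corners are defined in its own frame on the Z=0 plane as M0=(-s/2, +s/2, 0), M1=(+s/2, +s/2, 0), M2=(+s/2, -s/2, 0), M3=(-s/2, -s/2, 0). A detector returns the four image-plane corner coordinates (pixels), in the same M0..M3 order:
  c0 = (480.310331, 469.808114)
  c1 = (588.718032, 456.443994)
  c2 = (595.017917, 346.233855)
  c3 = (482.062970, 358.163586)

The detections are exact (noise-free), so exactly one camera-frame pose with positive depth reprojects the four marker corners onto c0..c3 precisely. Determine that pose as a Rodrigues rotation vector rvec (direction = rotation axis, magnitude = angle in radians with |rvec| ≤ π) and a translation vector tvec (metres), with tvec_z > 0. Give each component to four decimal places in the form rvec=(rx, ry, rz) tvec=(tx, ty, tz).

rvec=(0.2839, -0.1312, -0.0634) tvec=(0.1533, 0.1038, 0.5498)

Intrinsics K: fx=785.4, fy=831.9, cx=317.9, cy=251.7
Marker side s = 0.081 m; corners in marker frame (Z=0):
  M0 = (-0.0405, +0.0405, 0)
  M1 = (+0.0405, +0.0405, 0)
  M2 = (+0.0405, -0.0405, 0)
  M3 = (-0.0405, -0.0405, 0)
Detected image corners:
  c0 = (480.310331, 469.808114) px
  c1 = (588.718032, 456.443994) px
  c2 = (595.017917, 346.233855) px
  c3 = (482.062970, 358.163586) px
Planar DLT: solve 8×8 A·h = b for H (H[2,2]=1):
  H  [+1483.01404 +226.43970 +536.97475]
  H  [-67.29678 +1579.40438 +408.76364]
  H  [+0.21837 +0.51516 +1.00000]
B = K⁻¹H; ‖b₁‖=1.818984, ‖b₂‖=1.818984; λ = 2/(‖b₁‖+‖b₂‖) = 0.549757, sign → tz>0 ⇒ λ=+0.549757
r₁ = λ·B[:,0] = (+0.98947,-0.08080,+0.12005); r₂ = λ·B[:,1] = (+0.04387,+0.95805,+0.28321)
r₃ = r₁×r₂ = (-0.13790,-0.27496,+0.95151); SVD([r₁ r₂ r₃]) → R = UVᵀ:
  R  [+0.98947 +0.04387 -0.13790]
  R  [-0.08080 +0.95805 -0.27496]
  R  [+0.12005 +0.28321 +0.95151]
t = (+0.15335, +0.10379, +0.54976) m
tr R = 2.899042; θ = arccos((tr R − 1)/2) = 0.319090 rad = 18.283°
axis k = ((R−Rᵀ)₃₂, (R−Rᵀ)₁₃, (R−Rᵀ)₂₁) / (2 sinθ) = (+0.889653, -0.411140, -0.198698)
rvec = θ·k = (+0.283880, -0.131191, -0.063403)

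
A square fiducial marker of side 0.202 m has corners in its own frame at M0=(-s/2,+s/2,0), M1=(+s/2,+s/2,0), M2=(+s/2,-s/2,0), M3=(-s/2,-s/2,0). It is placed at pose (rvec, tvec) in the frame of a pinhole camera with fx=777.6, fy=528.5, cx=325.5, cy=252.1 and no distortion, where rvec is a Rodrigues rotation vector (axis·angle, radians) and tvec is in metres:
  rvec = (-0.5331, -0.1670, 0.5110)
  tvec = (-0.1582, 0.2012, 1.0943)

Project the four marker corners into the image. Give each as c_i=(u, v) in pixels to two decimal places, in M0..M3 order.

c0=(110.12, 366.45) c1=(240.82, 417.74) c2=(306.17, 333.74) c3=(187.81, 286.87)

Intrinsics K: fx=777.6, fy=528.5, cx=325.5, cy=252.1
Marker side s = 0.202 m; corners in marker frame (Z=0):
  M0 = (-0.1010, +0.1010, 0)
  M1 = (+0.1010, +0.1010, 0)
  M2 = (+0.1010, -0.1010, 0)
  M3 = (-0.1010, -0.1010, 0)
rvec = (-0.5331, -0.1670, 0.5110), |rvec| = θ = 0.75710 rad = 43.379°
Rodrigues: sinθ=0.68682, 1−cosθ=0.27317; R = I + sinθ·[k]× + (1−cosθ)·[k]×²:
    [+0.86227 -0.42113 -0.28132]
    [+0.50599 +0.74012 +0.44294]
    [+0.02167 -0.52428 +0.85127]
t = (-0.1582, 0.2012, 1.0943) m
M0: Pc = R·M0+t = (-0.28782, +0.22485, +1.03916); u = 777.6·(-0.28782)/1.03916 + 325.5 = 110.1223, v = 528.5·(+0.22485)/1.03916 + 252.1 = 366.4537
M1: Pc = R·M1+t = (-0.11365, +0.32706, +1.04354); u = 777.6·(-0.11365)/1.04354 + 325.5 = 240.8160, v = 528.5·(+0.32706)/1.04354 + 252.1 = 417.7383
M2: Pc = R·M2+t = (-0.02858, +0.17755, +1.14944); u = 777.6·(-0.02858)/1.14944 + 325.5 = 306.1680, v = 528.5·(+0.17755)/1.14944 + 252.1 = 333.7368
M3: Pc = R·M3+t = (-0.20275, +0.07534, +1.14506); u = 777.6·(-0.20275)/1.14506 + 325.5 = 187.8117, v = 528.5·(+0.07534)/1.14506 + 252.1 = 286.8743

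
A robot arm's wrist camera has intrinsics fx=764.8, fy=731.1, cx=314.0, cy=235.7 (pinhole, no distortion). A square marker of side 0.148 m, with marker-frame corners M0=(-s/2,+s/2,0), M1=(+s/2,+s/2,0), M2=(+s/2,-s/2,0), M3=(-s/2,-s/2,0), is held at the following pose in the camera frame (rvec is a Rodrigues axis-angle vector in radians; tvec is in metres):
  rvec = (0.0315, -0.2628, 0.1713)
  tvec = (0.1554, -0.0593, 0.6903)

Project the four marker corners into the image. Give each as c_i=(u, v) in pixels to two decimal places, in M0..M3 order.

Intrinsics K: fx=764.8, fy=731.1, cx=314.0, cy=235.7
Marker side s = 0.148 m; corners in marker frame (Z=0):
  M0 = (-0.0740, +0.0740, 0)
  M1 = (+0.0740, +0.0740, 0)
  M2 = (+0.0740, -0.0740, 0)
  M3 = (-0.0740, -0.0740, 0)
rvec = (0.0315, -0.2628, 0.1713), |rvec| = θ = 0.31528 rad = 18.064°
Rodrigues: sinθ=0.31008, 1−cosθ=0.04929; R = I + sinθ·[k]× + (1−cosθ)·[k]×²:
    [+0.95120 -0.17258 -0.25579]
    [+0.16437 +0.98496 -0.05330]
    [+0.26114 +0.00866 +0.96526]
t = (0.1554, -0.0593, 0.6903) m
M0: Pc = R·M0+t = (+0.07224, +0.00142, +0.67162); u = 764.8·(+0.07224)/0.67162 + 314.0 = 396.2630, v = 731.1·(+0.00142)/0.67162 + 235.7 = 237.2494
M1: Pc = R·M1+t = (+0.21302, +0.02575, +0.71027); u = 764.8·(+0.21302)/0.71027 + 314.0 = 543.3737, v = 731.1·(+0.02575)/0.71027 + 235.7 = 262.2057
M2: Pc = R·M2+t = (+0.23856, -0.12002, +0.70898); u = 764.8·(+0.23856)/0.70898 + 314.0 = 571.3411, v = 731.1·(-0.12002)/0.70898 + 235.7 = 111.9326
M3: Pc = R·M3+t = (+0.09778, -0.14435, +0.67033); u = 764.8·(+0.09778)/0.67033 + 314.0 = 425.5617, v = 731.1·(-0.14435)/0.67033 + 235.7 = 78.2644

c0=(396.26, 237.25) c1=(543.37, 262.21) c2=(571.34, 111.93) c3=(425.56, 78.26)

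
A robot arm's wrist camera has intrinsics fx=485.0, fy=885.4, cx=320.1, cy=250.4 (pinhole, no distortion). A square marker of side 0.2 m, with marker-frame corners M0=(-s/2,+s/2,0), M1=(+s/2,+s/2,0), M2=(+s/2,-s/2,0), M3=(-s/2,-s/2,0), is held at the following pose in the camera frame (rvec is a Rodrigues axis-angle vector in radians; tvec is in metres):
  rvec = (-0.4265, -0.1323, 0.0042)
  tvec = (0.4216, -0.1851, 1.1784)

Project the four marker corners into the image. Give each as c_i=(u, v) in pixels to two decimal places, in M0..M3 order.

c0=(460.21, 173.84) c1=(540.75, 180.43) c2=(524.10, 54.28) c3=(448.72, 45.49)

Intrinsics K: fx=485.0, fy=885.4, cx=320.1, cy=250.4
Marker side s = 0.2 m; corners in marker frame (Z=0):
  M0 = (-0.1000, +0.1000, 0)
  M1 = (+0.1000, +0.1000, 0)
  M2 = (+0.1000, -0.1000, 0)
  M3 = (-0.1000, -0.1000, 0)
rvec = (-0.4265, -0.1323, 0.0042), |rvec| = θ = 0.44657 rad = 25.586°
Rodrigues: sinθ=0.43187, 1−cosθ=0.09807; R = I + sinθ·[k]× + (1−cosθ)·[k]×²:
    [+0.99138 +0.02369 -0.12883]
    [+0.03181 +0.91054 +0.41219]
    [+0.12707 -0.41274 +0.90194]
t = (0.4216, -0.1851, 1.1784) m
M0: Pc = R·M0+t = (+0.32483, -0.09723, +1.12442); u = 485.0·(+0.32483)/1.12442 + 320.1 = 460.2102, v = 885.4·(-0.09723)/1.12442 + 250.4 = 173.8409
M1: Pc = R·M1+t = (+0.52311, -0.09086, +1.14983); u = 485.0·(+0.52311)/1.14983 + 320.1 = 540.7468, v = 885.4·(-0.09086)/1.14983 + 250.4 = 180.4317
M2: Pc = R·M2+t = (+0.51837, -0.27297, +1.23238); u = 485.0·(+0.51837)/1.23238 + 320.1 = 524.1031, v = 885.4·(-0.27297)/1.23238 + 250.4 = 54.2832
M3: Pc = R·M3+t = (+0.32009, -0.27934, +1.20697); u = 485.0·(+0.32009)/1.20697 + 320.1 = 448.7241, v = 885.4·(-0.27934)/1.20697 + 250.4 = 45.4870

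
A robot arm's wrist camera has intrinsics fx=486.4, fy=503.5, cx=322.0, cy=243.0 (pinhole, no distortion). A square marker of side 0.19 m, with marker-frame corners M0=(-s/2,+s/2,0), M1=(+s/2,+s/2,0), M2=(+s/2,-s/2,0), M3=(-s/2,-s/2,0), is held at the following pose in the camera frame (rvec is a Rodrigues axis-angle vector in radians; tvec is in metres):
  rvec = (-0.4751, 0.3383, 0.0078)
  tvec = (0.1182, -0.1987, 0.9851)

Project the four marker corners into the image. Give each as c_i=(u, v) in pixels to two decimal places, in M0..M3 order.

c0=(332.18, 187.43) c1=(428.55, 176.29) c2=(427.39, 96.56) c3=(338.83, 111.40)

Intrinsics K: fx=486.4, fy=503.5, cx=322.0, cy=243.0
Marker side s = 0.19 m; corners in marker frame (Z=0):
  M0 = (-0.0950, +0.0950, 0)
  M1 = (+0.0950, +0.0950, 0)
  M2 = (+0.0950, -0.0950, 0)
  M3 = (-0.0950, -0.0950, 0)
rvec = (-0.4751, 0.3383, 0.0078), |rvec| = θ = 0.58329 rad = 33.420°
Rodrigues: sinθ=0.55077, 1−cosθ=0.16535; R = I + sinθ·[k]× + (1−cosθ)·[k]×²:
    [+0.94435 -0.08548 +0.31764]
    [-0.07075 +0.89027 +0.44990]
    [-0.32124 -0.44733 +0.83468]
t = (0.1182, -0.1987, 0.9851) m
M0: Pc = R·M0+t = (+0.02037, -0.10740, +0.97312); u = 486.4·(+0.02037)/0.97312 + 322.0 = 332.1799, v = 503.5·(-0.10740)/0.97312 + 243.0 = 187.4288
M1: Pc = R·M1+t = (+0.19979, -0.12084, +0.91209); u = 486.4·(+0.19979)/0.91209 + 322.0 = 428.5464, v = 503.5·(-0.12084)/0.91209 + 243.0 = 176.2899
M2: Pc = R·M2+t = (+0.21603, -0.29000, +0.99708); u = 486.4·(+0.21603)/0.99708 + 322.0 = 427.3866, v = 503.5·(-0.29000)/0.99708 + 243.0 = 96.5588
M3: Pc = R·M3+t = (+0.03661, -0.27656, +1.05811); u = 486.4·(+0.03661)/1.05811 + 322.0 = 338.8276, v = 503.5·(-0.27656)/1.05811 + 243.0 = 111.4022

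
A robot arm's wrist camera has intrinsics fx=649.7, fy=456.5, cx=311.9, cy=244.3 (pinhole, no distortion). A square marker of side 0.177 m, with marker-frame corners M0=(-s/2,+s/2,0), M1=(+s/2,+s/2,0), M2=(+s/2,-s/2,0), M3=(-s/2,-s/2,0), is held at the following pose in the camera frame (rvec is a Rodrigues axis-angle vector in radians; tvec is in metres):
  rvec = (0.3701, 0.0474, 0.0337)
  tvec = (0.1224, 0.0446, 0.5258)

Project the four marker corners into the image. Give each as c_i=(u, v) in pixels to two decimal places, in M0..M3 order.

c0=(348.82, 344.62) c1=(556.40, 351.97) c2=(594.08, 212.47) c3=(359.19, 206.17)

Intrinsics K: fx=649.7, fy=456.5, cx=311.9, cy=244.3
Marker side s = 0.177 m; corners in marker frame (Z=0):
  M0 = (-0.0885, +0.0885, 0)
  M1 = (+0.0885, +0.0885, 0)
  M2 = (+0.0885, -0.0885, 0)
  M3 = (-0.0885, -0.0885, 0)
rvec = (0.3701, 0.0474, 0.0337), |rvec| = θ = 0.37464 rad = 21.465°
Rodrigues: sinθ=0.36594, 1−cosθ=0.06936; R = I + sinθ·[k]× + (1−cosθ)·[k]×²:
    [+0.99833 -0.02425 +0.05246]
    [+0.04159 +0.93175 -0.36071]
    [-0.04014 +0.36229 +0.93120]
t = (0.1224, 0.0446, 0.5258) m
M0: Pc = R·M0+t = (+0.03190, +0.12338, +0.56141); u = 649.7·(+0.03190)/0.56141 + 311.9 = 348.8187, v = 456.5·(+0.12338)/0.56141 + 244.3 = 344.6228
M1: Pc = R·M1+t = (+0.20861, +0.13074, +0.55431); u = 649.7·(+0.20861)/0.55431 + 311.9 = 556.4043, v = 456.5·(+0.13074)/0.55431 + 244.3 = 351.9704
M2: Pc = R·M2+t = (+0.21290, -0.03418, +0.49019); u = 649.7·(+0.21290)/0.49019 + 311.9 = 594.0788, v = 456.5·(-0.03418)/0.49019 + 244.3 = 212.4694
M3: Pc = R·M3+t = (+0.03619, -0.04154, +0.49729); u = 649.7·(+0.03619)/0.49729 + 311.9 = 359.1867, v = 456.5·(-0.04154)/0.49729 + 244.3 = 206.1671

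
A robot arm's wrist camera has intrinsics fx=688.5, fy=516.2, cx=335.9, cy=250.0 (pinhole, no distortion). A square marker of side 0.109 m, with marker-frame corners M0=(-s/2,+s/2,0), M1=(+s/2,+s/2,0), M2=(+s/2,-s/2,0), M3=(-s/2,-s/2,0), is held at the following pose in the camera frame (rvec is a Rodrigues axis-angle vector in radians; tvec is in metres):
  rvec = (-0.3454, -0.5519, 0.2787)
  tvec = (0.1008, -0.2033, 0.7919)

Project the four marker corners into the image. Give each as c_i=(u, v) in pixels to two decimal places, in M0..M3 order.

Intrinsics K: fx=688.5, fy=516.2, cx=335.9, cy=250.0
Marker side s = 0.109 m; corners in marker frame (Z=0):
  M0 = (-0.0545, +0.0545, 0)
  M1 = (+0.0545, +0.0545, 0)
  M2 = (+0.0545, -0.0545, 0)
  M3 = (-0.0545, -0.0545, 0)
rvec = (-0.3454, -0.5519, 0.2787), |rvec| = θ = 0.70821 rad = 40.578°
Rodrigues: sinθ=0.65048, 1−cosθ=0.24048; R = I + sinθ·[k]× + (1−cosθ)·[k]×²:
    [+0.81672 -0.16458 -0.55306]
    [+0.34737 +0.90556 +0.24350]
    [+0.46075 -0.39099 +0.79676]
t = (0.1008, -0.2033, 0.7919) m
M0: Pc = R·M0+t = (+0.04732, -0.17288, +0.74548); u = 688.5·(+0.04732)/0.74548 + 335.9 = 379.6020, v = 516.2·(-0.17288)/0.74548 + 250.0 = 130.2918
M1: Pc = R·M1+t = (+0.13634, -0.13502, +0.79570); u = 688.5·(+0.13634)/0.79570 + 335.9 = 453.8727, v = 516.2·(-0.13502)/0.79570 + 250.0 = 162.4110
M2: Pc = R·M2+t = (+0.15428, -0.23372, +0.83832); u = 688.5·(+0.15428)/0.83832 + 335.9 = 462.6089, v = 516.2·(-0.23372)/0.83832 + 250.0 = 106.0850
M3: Pc = R·M3+t = (+0.06526, -0.27158, +0.78810); u = 688.5·(+0.06526)/0.78810 + 335.9 = 392.9113, v = 516.2·(-0.27158)/0.78810 + 250.0 = 72.1132

c0=(379.60, 130.29) c1=(453.87, 162.41) c2=(462.61, 106.08) c3=(392.91, 72.11)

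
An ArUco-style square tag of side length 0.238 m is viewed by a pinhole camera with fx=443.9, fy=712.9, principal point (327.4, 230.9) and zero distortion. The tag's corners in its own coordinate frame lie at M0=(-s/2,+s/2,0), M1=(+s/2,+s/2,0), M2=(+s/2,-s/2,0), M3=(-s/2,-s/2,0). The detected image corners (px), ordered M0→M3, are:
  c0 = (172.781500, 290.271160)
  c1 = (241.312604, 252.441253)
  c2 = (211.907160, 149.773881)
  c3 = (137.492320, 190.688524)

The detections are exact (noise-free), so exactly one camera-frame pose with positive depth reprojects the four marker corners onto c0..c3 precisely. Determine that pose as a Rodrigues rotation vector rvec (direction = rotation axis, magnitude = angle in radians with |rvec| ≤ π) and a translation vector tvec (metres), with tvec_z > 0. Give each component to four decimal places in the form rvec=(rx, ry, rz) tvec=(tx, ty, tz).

rvec=(0.4970, -0.0908, -0.3223) tvec=(-0.4295, -0.0159, 1.4036)

Intrinsics K: fx=443.9, fy=712.9, cx=327.4, cy=230.9
Marker side s = 0.238 m; corners in marker frame (Z=0):
  M0 = (-0.1190, +0.1190, 0)
  M1 = (+0.1190, +0.1190, 0)
  M2 = (+0.1190, -0.1190, 0)
  M3 = (-0.1190, -0.1190, 0)
Detected image corners:
  c0 = (172.781500, 290.271160) px
  c1 = (241.312604, 252.441253) px
  c2 = (211.907160, 149.773881) px
  c3 = (137.492320, 190.688524) px
Planar DLT: solve 8×8 A·h = b for H (H[2,2]=1):
  H  [+300.85628 +201.44823 +191.55780]
  H  [-163.94480 +500.71673 +222.84689]
  H  [+0.00553 +0.34339 +1.00000]
B = K⁻¹H; ‖b₁‖=0.712453, ‖b₂‖=0.712453; λ = 2/(‖b₁‖+‖b₂‖) = 1.403602, sign → tz>0 ⇒ λ=+1.403602
r₁ = λ·B[:,0] = (+0.94558,-0.32530,+0.00776); r₂ = λ·B[:,1] = (+0.28149,+0.82974,+0.48198)
r₃ = r₁×r₂ = (-0.16322,-0.45356,+0.87615); SVD([r₁ r₂ r₃]) → R = UVᵀ:
  R  [+0.94558 +0.28149 -0.16322]
  R  [-0.32530 +0.82974 -0.45356]
  R  [+0.00776 +0.48198 +0.87615]
t = (-0.42953, -0.01586, +1.40360) m
tr R = 2.651465; θ = arccos((tr R − 1)/2) = 0.599297 rad = 34.337°
axis k = ((R−Rᵀ)₃₂, (R−Rᵀ)₁₃, (R−Rᵀ)₂₁) / (2 sinθ) = (+0.829290, -0.151559, -0.537873)
rvec = θ·k = (+0.496991, -0.090829, -0.322346)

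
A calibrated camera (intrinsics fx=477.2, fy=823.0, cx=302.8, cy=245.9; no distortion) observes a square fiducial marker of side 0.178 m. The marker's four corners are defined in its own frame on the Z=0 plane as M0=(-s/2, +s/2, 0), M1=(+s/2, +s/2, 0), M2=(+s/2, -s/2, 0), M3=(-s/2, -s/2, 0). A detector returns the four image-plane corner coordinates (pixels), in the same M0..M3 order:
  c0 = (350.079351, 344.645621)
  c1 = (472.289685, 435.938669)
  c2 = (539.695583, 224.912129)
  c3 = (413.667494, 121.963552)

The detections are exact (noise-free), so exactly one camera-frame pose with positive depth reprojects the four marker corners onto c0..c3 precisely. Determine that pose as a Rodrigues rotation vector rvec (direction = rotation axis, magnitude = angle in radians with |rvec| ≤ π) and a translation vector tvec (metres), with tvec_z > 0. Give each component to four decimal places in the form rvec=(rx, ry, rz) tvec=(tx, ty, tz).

rvec=(0.1832, -0.0735, 0.4241) tvec=(0.1778, 0.0287, 0.6003)

Intrinsics K: fx=477.2, fy=823.0, cx=302.8, cy=245.9
Marker side s = 0.178 m; corners in marker frame (Z=0):
  M0 = (-0.0890, +0.0890, 0)
  M1 = (+0.0890, +0.0890, 0)
  M2 = (+0.0890, -0.0890, 0)
  M3 = (-0.0890, -0.0890, 0)
Detected image corners:
  c0 = (350.079351, 344.645621) px
  c1 = (472.289685, 435.938669) px
  c2 = (539.695583, 224.912129) px
  c3 = (413.667494, 121.963552) px
Planar DLT: solve 8×8 A·h = b for H (H[2,2]=1):
  H  [+777.67742 -248.87100 +444.15325]
  H  [+596.03698 +1293.47671 +285.24250]
  H  [+0.18164 +0.26865 +1.00000]
B = K⁻¹H; ‖b₁‖=1.665916, ‖b₂‖=1.665916; λ = 2/(‖b₁‖+‖b₂‖) = 0.600270, sign → tz>0 ⇒ λ=+0.600270
r₁ = λ·B[:,0] = (+0.90906,+0.40215,+0.10903); r₂ = λ·B[:,1] = (-0.41538,+0.89524,+0.16126)
r₃ = r₁×r₂ = (-0.03276,-0.19189,+0.98087); SVD([r₁ r₂ r₃]) → R = UVᵀ:
  R  [+0.90906 -0.41538 -0.03276]
  R  [+0.40215 +0.89524 -0.19189]
  R  [+0.10903 +0.16126 +0.98087]
t = (+0.17781, +0.02870, +0.60027) m
tr R = 2.785165; θ = arccos((tr R − 1)/2) = 0.467755 rad = 26.800°
axis k = ((R−Rᵀ)₃₂, (R−Rᵀ)₁₃, (R−Rᵀ)₂₁) / (2 sinθ) = (+0.391621, -0.157234, +0.906593)
rvec = θ·k = (+0.183183, -0.073547, +0.424064)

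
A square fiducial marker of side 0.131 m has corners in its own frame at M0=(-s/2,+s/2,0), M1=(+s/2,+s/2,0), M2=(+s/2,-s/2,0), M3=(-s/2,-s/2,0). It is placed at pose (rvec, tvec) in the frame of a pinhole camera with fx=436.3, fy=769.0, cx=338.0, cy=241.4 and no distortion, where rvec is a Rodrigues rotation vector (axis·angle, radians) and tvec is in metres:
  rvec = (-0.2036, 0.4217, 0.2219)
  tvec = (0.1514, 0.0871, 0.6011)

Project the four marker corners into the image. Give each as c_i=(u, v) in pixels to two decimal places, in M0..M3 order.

Intrinsics K: fx=436.3, fy=769.0, cx=338.0, cy=241.4
Marker side s = 0.131 m; corners in marker frame (Z=0):
  M0 = (-0.0655, +0.0655, 0)
  M1 = (+0.0655, +0.0655, 0)
  M2 = (+0.0655, -0.0655, 0)
  M3 = (-0.0655, -0.0655, 0)
rvec = (-0.2036, 0.4217, 0.2219), |rvec| = θ = 0.51819 rad = 29.690°
Rodrigues: sinθ=0.49531, 1−cosθ=0.13128; R = I + sinθ·[k]× + (1−cosθ)·[k]×²:
    [+0.88898 -0.25408 +0.38099]
    [+0.17012 +0.95566 +0.24036]
    [-0.42517 -0.14886 +0.89279]
t = (0.1514, 0.0871, 0.6011) m
M0: Pc = R·M0+t = (+0.07653, +0.13855, +0.61920); u = 436.3·(+0.07653)/0.61920 + 338.0 = 391.9243, v = 769.0·(+0.13855)/0.61920 + 241.4 = 413.4724
M1: Pc = R·M1+t = (+0.19299, +0.16084, +0.56350); u = 436.3·(+0.19299)/0.56350 + 338.0 = 487.4227, v = 769.0·(+0.16084)/0.56350 + 241.4 = 460.8939
M2: Pc = R·M2+t = (+0.22627, +0.03565, +0.58300); u = 436.3·(+0.22627)/0.58300 + 338.0 = 507.3336, v = 769.0·(+0.03565)/0.58300 + 241.4 = 288.4203
M3: Pc = R·M3+t = (+0.10981, +0.01336, +0.63870); u = 436.3·(+0.10981)/0.63870 + 338.0 = 413.0146, v = 769.0·(+0.01336)/0.63870 + 241.4 = 257.4870

c0=(391.92, 413.47) c1=(487.42, 460.89) c2=(507.33, 288.42) c3=(413.01, 257.49)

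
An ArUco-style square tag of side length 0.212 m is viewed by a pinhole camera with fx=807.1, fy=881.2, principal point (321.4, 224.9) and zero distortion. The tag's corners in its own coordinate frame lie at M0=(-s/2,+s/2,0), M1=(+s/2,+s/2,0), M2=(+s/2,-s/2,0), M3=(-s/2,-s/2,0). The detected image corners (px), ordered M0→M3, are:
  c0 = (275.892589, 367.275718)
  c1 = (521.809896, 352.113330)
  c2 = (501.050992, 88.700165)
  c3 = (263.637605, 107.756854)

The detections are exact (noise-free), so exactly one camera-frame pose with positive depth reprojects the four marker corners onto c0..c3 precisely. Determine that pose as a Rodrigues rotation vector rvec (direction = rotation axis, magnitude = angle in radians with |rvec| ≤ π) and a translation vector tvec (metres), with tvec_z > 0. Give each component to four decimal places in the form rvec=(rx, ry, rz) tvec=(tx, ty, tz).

Intrinsics K: fx=807.1, fy=881.2, cx=321.4, cy=224.9
Marker side s = 0.212 m; corners in marker frame (Z=0):
  M0 = (-0.1060, +0.1060, 0)
  M1 = (+0.1060, +0.1060, 0)
  M2 = (+0.1060, -0.1060, 0)
  M3 = (-0.1060, -0.1060, 0)
Detected image corners:
  c0 = (275.892589, 367.275718) px
  c1 = (521.809896, 352.113330) px
  c2 = (501.050992, 88.700165) px
  c3 = (263.637605, 107.756854) px
Planar DLT: solve 8×8 A·h = b for H (H[2,2]=1):
  H  [+1108.04670 +15.01242 +389.42304]
  H  [-99.35157 +1196.51041 +226.81102]
  H  [-0.08076 -0.16047 +1.00000]
B = K⁻¹H; ‖b₁‖=1.410364, ‖b₂‖=1.410364; λ = 2/(‖b₁‖+‖b₂‖) = 0.709037, sign → tz>0 ⇒ λ=+0.709037
r₁ = λ·B[:,0] = (+0.99622,-0.06533,-0.05726); r₂ = λ·B[:,1] = (+0.05850,+0.99178,-0.11378)
r₃ = r₁×r₂ = (+0.06422,+0.11000,+0.99185); SVD([r₁ r₂ r₃]) → R = UVᵀ:
  R  [+0.99622 +0.05850 +0.06422]
  R  [-0.06533 +0.99178 +0.11000]
  R  [-0.05726 -0.11378 +0.99185]
t = (+0.05976, +0.00154, +0.70904) m
tr R = 2.979857; θ = arccos((tr R − 1)/2) = 0.142045 rad = 8.139°
axis k = ((R−Rᵀ)₃₂, (R−Rᵀ)₁₃, (R−Rᵀ)₂₁) / (2 sinθ) = (-0.790352, +0.429051, -0.437331)
rvec = θ·k = (-0.112266, +0.060945, -0.062121)

rvec=(-0.1123, 0.0609, -0.0621) tvec=(0.0598, 0.0015, 0.7090)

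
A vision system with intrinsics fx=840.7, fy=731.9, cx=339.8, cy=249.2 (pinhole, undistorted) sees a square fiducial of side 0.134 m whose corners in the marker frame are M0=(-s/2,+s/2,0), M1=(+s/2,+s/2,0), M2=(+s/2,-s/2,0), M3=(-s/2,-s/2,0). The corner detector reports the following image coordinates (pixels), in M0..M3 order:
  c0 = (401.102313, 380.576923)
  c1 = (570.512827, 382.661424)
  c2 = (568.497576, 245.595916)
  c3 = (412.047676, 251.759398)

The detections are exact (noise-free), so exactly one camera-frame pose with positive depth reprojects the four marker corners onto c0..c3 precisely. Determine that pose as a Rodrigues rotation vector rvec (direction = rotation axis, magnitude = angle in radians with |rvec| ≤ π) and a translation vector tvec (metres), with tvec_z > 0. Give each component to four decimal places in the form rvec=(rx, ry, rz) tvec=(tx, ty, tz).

Intrinsics K: fx=840.7, fy=731.9, cx=339.8, cy=249.2
Marker side s = 0.134 m; corners in marker frame (Z=0):
  M0 = (-0.0670, +0.0670, 0)
  M1 = (+0.0670, +0.0670, 0)
  M2 = (+0.0670, -0.0670, 0)
  M3 = (-0.0670, -0.0670, 0)
Detected image corners:
  c0 = (401.102313, 380.576923) px
  c1 = (570.512827, 382.661424) px
  c2 = (568.497576, 245.595916) px
  c3 = (412.047676, 251.759398) px
Planar DLT: solve 8×8 A·h = b for H (H[2,2]=1):
  H  [+983.42686 -330.88604 +485.55290]
  H  [-165.31767 +799.96488 +312.47926]
  H  [-0.47231 -0.60658 +1.00000]
B = K⁻¹H; ‖b₁‖=1.441782, ‖b₂‖=1.441782; λ = 2/(‖b₁‖+‖b₂‖) = 0.693586, sign → tz>0 ⇒ λ=+0.693586
r₁ = λ·B[:,0] = (+0.94374,-0.04513,-0.32759); r₂ = λ·B[:,1] = (-0.10294,+0.90133,-0.42071)
r₃ = r₁×r₂ = (+0.31425,+0.43077,+0.84598); SVD([r₁ r₂ r₃]) → R = UVᵀ:
  R  [+0.94374 -0.10294 +0.31425]
  R  [-0.04513 +0.90133 +0.43077]
  R  [-0.32759 -0.42071 +0.84598]
t = (+0.12025, +0.05997, +0.69359) m
tr R = 2.691061; θ = arccos((tr R − 1)/2) = 0.563239 rad = 32.271°
axis k = ((R−Rᵀ)₃₂, (R−Rᵀ)₁₃, (R−Rᵀ)₂₁) / (2 sinθ) = (-0.797375, +0.601051, +0.054138)
rvec = θ·k = (-0.449113, +0.338535, +0.030492)

rvec=(-0.4491, 0.3385, 0.0305) tvec=(0.1202, 0.0600, 0.6936)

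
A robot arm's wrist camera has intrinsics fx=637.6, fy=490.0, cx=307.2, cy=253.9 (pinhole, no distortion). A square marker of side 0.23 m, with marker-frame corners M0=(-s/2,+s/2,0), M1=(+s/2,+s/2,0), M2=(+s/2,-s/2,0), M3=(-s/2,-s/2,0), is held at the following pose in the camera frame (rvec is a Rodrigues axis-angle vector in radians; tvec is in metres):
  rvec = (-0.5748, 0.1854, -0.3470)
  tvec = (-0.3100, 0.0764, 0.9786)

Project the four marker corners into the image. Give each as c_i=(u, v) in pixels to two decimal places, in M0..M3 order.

Intrinsics K: fx=637.6, fy=490.0, cx=307.2, cy=253.9
Marker side s = 0.23 m; corners in marker frame (Z=0):
  M0 = (-0.1150, +0.1150, 0)
  M1 = (+0.1150, +0.1150, 0)
  M2 = (+0.1150, -0.1150, 0)
  M3 = (-0.1150, -0.1150, 0)
rvec = (-0.5748, 0.1854, -0.3470), |rvec| = θ = 0.69655 rad = 39.909°
Rodrigues: sinθ=0.64157, 1−cosθ=0.23294; R = I + sinθ·[k]× + (1−cosθ)·[k]×²:
    [+0.92569 +0.26845 +0.26653]
    [-0.37078 +0.78357 +0.49855]
    [-0.07501 -0.56032 +0.82487]
t = (-0.3100, 0.0764, 0.9786) m
M0: Pc = R·M0+t = (-0.38558, +0.20915, +0.92279); u = 637.6·(-0.38558)/0.92279 + 307.2 = 40.7822, v = 490.0·(+0.20915)/0.92279 + 253.9 = 364.9581
M1: Pc = R·M1+t = (-0.17267, +0.12387, +0.90554); u = 637.6·(-0.17267)/0.90554 + 307.2 = 185.6179, v = 490.0·(+0.12387)/0.90554 + 253.9 = 320.9283
M2: Pc = R·M2+t = (-0.23442, -0.05635, +1.03441); u = 637.6·(-0.23442)/1.03441 + 307.2 = 162.7075, v = 490.0·(-0.05635)/1.03441 + 253.9 = 227.2073
M3: Pc = R·M3+t = (-0.44733, +0.02893, +1.05166); u = 637.6·(-0.44733)/1.05166 + 307.2 = 35.9962, v = 490.0·(+0.02893)/1.05166 + 253.9 = 267.3791

c0=(40.78, 364.96) c1=(185.62, 320.93) c2=(162.71, 227.21) c3=(36.00, 267.38)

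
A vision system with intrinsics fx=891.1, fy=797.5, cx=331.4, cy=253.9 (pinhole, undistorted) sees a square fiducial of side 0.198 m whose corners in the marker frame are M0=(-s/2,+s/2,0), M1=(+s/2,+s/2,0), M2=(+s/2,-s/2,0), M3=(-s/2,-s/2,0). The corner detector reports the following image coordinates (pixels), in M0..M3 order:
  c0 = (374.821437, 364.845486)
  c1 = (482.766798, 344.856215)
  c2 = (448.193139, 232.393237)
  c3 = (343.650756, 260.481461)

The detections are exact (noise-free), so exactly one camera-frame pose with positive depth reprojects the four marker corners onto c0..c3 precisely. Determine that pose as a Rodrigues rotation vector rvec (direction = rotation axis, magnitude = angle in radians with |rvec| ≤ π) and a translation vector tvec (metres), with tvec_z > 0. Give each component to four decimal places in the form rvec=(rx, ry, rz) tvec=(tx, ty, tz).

rvec=(0.0178, 0.5829, -0.2704) tvec=(0.1249, 0.0832, 1.4120)

Intrinsics K: fx=891.1, fy=797.5, cx=331.4, cy=253.9
Marker side s = 0.198 m; corners in marker frame (Z=0):
  M0 = (-0.0990, +0.0990, 0)
  M1 = (+0.0990, +0.0990, 0)
  M2 = (+0.0990, -0.0990, 0)
  M3 = (-0.0990, -0.0990, 0)
Detected image corners:
  c0 = (374.821437, 364.845486) px
  c1 = (482.766798, 344.856215) px
  c2 = (448.193139, 232.393237) px
  c3 = (343.650756, 260.481461) px
Planar DLT: solve 8×8 A·h = b for H (H[2,2]=1):
  H  [+377.11601 +148.31534 +410.25611]
  H  [-237.73362 +534.09094 +300.87802]
  H  [-0.38664 -0.04214 +1.00000]
B = K⁻¹H; ‖b₁‖=0.708235, ‖b₂‖=0.708235; λ = 2/(‖b₁‖+‖b₂‖) = 1.411960, sign → tz>0 ⇒ λ=+1.411960
r₁ = λ·B[:,0] = (+0.80057,-0.24710,-0.54592); r₂ = λ·B[:,1] = (+0.25714,+0.96454,-0.05950)
r₃ = r₁×r₂ = (+0.54126,-0.09274,+0.83572); SVD([r₁ r₂ r₃]) → R = UVᵀ:
  R  [+0.80057 +0.25714 +0.54126]
  R  [-0.24710 +0.96454 -0.09274]
  R  [-0.54592 -0.05950 +0.83572]
t = (+0.12495, +0.08317, +1.41196) m
tr R = 2.600837; θ = arccos((tr R − 1)/2) = 0.642803 rad = 36.830°
axis k = ((R−Rᵀ)₃₂, (R−Rᵀ)₁₃, (R−Rᵀ)₂₁) / (2 sinθ) = (+0.027726, +0.906828, -0.420588)
rvec = θ·k = (+0.017823, +0.582912, -0.270355)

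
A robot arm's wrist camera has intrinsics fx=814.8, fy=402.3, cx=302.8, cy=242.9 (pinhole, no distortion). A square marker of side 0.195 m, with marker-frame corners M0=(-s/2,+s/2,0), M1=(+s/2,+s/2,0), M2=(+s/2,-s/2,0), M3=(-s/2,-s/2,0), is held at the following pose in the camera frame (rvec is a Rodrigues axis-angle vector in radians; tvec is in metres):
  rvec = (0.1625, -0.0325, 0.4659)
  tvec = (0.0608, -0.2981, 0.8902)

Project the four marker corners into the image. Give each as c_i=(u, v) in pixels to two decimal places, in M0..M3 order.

c0=(239.17, 128.41) c1=(395.81, 168.35) c2=(479.85, 87.60) c3=(319.27, 45.09)

Intrinsics K: fx=814.8, fy=402.3, cx=302.8, cy=242.9
Marker side s = 0.195 m; corners in marker frame (Z=0):
  M0 = (-0.0975, +0.0975, 0)
  M1 = (+0.0975, +0.0975, 0)
  M2 = (+0.0975, -0.0975, 0)
  M3 = (-0.0975, -0.0975, 0)
rvec = (0.1625, -0.0325, 0.4659), |rvec| = θ = 0.49450 rad = 28.332°
Rodrigues: sinθ=0.47459, 1−cosθ=0.11979; R = I + sinθ·[k]× + (1−cosθ)·[k]×²:
    [+0.89314 -0.44973 +0.00590]
    [+0.44456 +0.88073 -0.16338]
    [+0.06828 +0.14854 +0.98655]
t = (0.0608, -0.2981, 0.8902) m
M0: Pc = R·M0+t = (-0.07013, -0.25557, +0.89803); u = 814.8·(-0.07013)/0.89803 + 302.8 = 239.1690, v = 402.3·(-0.25557)/0.89803 + 242.9 = 128.4075
M1: Pc = R·M1+t = (+0.10403, -0.16888, +0.91134); u = 814.8·(+0.10403)/0.91134 + 302.8 = 395.8125, v = 402.3·(-0.16888)/0.91134 + 242.9 = 168.3478
M2: Pc = R·M2+t = (+0.19173, -0.34063, +0.88237); u = 814.8·(+0.19173)/0.88237 + 302.8 = 479.8471, v = 402.3·(-0.34063)/0.88237 + 242.9 = 87.5986
M3: Pc = R·M3+t = (+0.01757, -0.42732, +0.86906); u = 814.8·(+0.01757)/0.86906 + 302.8 = 319.2703, v = 402.3·(-0.42732)/0.86906 + 242.9 = 45.0899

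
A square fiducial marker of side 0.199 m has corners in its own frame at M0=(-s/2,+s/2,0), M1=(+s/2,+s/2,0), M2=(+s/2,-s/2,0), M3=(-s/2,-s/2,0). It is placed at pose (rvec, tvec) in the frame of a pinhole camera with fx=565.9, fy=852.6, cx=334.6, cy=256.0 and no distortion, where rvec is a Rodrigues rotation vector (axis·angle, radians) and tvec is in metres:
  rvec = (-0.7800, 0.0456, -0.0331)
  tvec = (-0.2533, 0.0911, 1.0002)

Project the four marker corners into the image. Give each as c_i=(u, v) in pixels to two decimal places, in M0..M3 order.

c0=(121.50, 408.09) c1=(241.44, 400.48) c2=(252.29, 268.59) c3=(147.95, 275.91)

Intrinsics K: fx=565.9, fy=852.6, cx=334.6, cy=256.0
Marker side s = 0.199 m; corners in marker frame (Z=0):
  M0 = (-0.0995, +0.0995, 0)
  M1 = (+0.0995, +0.0995, 0)
  M2 = (+0.0995, -0.0995, 0)
  M3 = (-0.0995, -0.0995, 0)
rvec = (-0.7800, 0.0456, -0.0331), |rvec| = θ = 0.78203 rad = 44.807°
Rodrigues: sinθ=0.70472, 1−cosθ=0.29052; R = I + sinθ·[k]× + (1−cosθ)·[k]×²:
    [+0.99849 +0.01293 +0.05336]
    [-0.04672 +0.71047 +0.70217]
    [-0.02883 -0.70361 +0.71000]
t = (-0.2533, 0.0911, 1.0002) m
M0: Pc = R·M0+t = (-0.35136, +0.16644, +0.93306); u = 565.9·(-0.35136)/0.93306 + 334.6 = 121.4984, v = 852.6·(+0.16644)/0.93306 + 256.0 = 408.0883
M1: Pc = R·M1+t = (-0.15266, +0.15714, +0.92732); u = 565.9·(-0.15266)/0.92732 + 334.6 = 241.4370, v = 852.6·(+0.15714)/0.92732 + 256.0 = 400.4804
M2: Pc = R·M2+t = (-0.15524, +0.01576, +1.06734); u = 565.9·(-0.15524)/1.06734 + 334.6 = 252.2940, v = 852.6·(+0.01576)/1.06734 + 256.0 = 268.5886
M3: Pc = R·M3+t = (-0.35394, +0.02506, +1.07308); u = 565.9·(-0.35394)/1.07308 + 334.6 = 147.9473, v = 852.6·(+0.02506)/1.07308 + 256.0 = 275.9089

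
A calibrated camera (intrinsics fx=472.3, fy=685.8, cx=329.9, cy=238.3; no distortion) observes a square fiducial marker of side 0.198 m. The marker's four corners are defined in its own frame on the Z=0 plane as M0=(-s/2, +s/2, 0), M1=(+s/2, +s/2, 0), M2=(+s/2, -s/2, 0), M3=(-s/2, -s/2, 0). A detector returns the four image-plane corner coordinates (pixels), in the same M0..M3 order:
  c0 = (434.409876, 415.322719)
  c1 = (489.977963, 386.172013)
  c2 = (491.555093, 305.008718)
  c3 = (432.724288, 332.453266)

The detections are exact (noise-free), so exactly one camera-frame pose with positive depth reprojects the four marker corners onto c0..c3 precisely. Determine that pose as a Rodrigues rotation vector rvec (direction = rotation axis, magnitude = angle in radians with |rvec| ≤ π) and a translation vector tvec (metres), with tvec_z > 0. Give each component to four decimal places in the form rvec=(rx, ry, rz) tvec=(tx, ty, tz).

Intrinsics K: fx=472.3, fy=685.8, cx=329.9, cy=238.3
Marker side s = 0.198 m; corners in marker frame (Z=0):
  M0 = (-0.0990, +0.0990, 0)
  M1 = (+0.0990, +0.0990, 0)
  M2 = (+0.0990, -0.0990, 0)
  M3 = (-0.0990, -0.0990, 0)
Detected image corners:
  c0 = (434.409876, 415.322719) px
  c1 = (489.977963, 386.172013) px
  c2 = (491.555093, 305.008718) px
  c3 = (432.724288, 332.453266) px
Planar DLT: solve 8×8 A·h = b for H (H[2,2]=1):
  H  [+383.11526 +133.16151 +462.74629]
  H  [-69.51167 +517.70313 +360.62167]
  H  [+0.20439 +0.28789 +1.00000]
B = K⁻¹H; ‖b₁‖=0.719897, ‖b₂‖=0.719897; λ = 2/(‖b₁‖+‖b₂‖) = 1.389088, sign → tz>0 ⇒ λ=+1.389088
r₁ = λ·B[:,0] = (+0.92847,-0.23945,+0.28392); r₂ = λ·B[:,1] = (+0.11231,+0.90965,+0.39991)
r₃ = r₁×r₂ = (-0.35403,-0.33941,+0.87147); SVD([r₁ r₂ r₃]) → R = UVᵀ:
  R  [+0.92847 +0.11231 -0.35403]
  R  [-0.23945 +0.90965 -0.33941]
  R  [+0.28392 +0.39991 +0.87147]
t = (+0.39072, +0.24776, +1.38909) m
tr R = 2.709588; θ = arccos((tr R − 1)/2) = 0.545643 rad = 31.263°
axis k = ((R−Rᵀ)₃₂, (R−Rᵀ)₁₃, (R−Rᵀ)₂₁) / (2 sinθ) = (+0.712301, -0.614631, -0.338904)
rvec = θ·k = (+0.388662, -0.335369, -0.184921)

rvec=(0.3887, -0.3354, -0.1849) tvec=(0.3907, 0.2478, 1.3891)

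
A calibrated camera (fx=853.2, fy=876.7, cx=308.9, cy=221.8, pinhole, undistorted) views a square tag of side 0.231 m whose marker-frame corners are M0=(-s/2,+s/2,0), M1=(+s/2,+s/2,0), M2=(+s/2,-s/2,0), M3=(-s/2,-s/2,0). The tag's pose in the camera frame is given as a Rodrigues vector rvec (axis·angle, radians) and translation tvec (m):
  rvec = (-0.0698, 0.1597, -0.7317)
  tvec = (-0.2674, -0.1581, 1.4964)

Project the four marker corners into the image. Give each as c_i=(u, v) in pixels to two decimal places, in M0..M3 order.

c0=(151.63, 224.74) c1=(246.95, 132.42) c2=(161.24, 33.58) c3=(69.21, 126.05)

Intrinsics K: fx=853.2, fy=876.7, cx=308.9, cy=221.8
Marker side s = 0.231 m; corners in marker frame (Z=0):
  M0 = (-0.1155, +0.1155, 0)
  M1 = (+0.1155, +0.1155, 0)
  M2 = (+0.1155, -0.1155, 0)
  M3 = (-0.1155, -0.1155, 0)
rvec = (-0.0698, 0.1597, -0.7317), |rvec| = θ = 0.75217 rad = 43.096°
Rodrigues: sinθ=0.68323, 1−cosθ=0.26979; R = I + sinθ·[k]× + (1−cosθ)·[k]×²:
    [+0.73253 +0.65932 +0.16942]
    [-0.66995 +0.74237 +0.00768]
    [-0.12071 -0.11913 +0.98551]
t = (-0.2674, -0.1581, 1.4964) m
M0: Pc = R·M0+t = (-0.27586, +0.00502, +1.49658); u = 853.2·(-0.27586)/1.49658 + 308.9 = 151.6346, v = 876.7·(+0.00502)/1.49658 + 221.8 = 224.7422
M1: Pc = R·M1+t = (-0.10664, -0.14974, +1.46870); u = 853.2·(-0.10664)/1.46870 + 308.9 = 246.9494, v = 876.7·(-0.14974)/1.46870 + 221.8 = 132.4197
M2: Pc = R·M2+t = (-0.25894, -0.32122, +1.49622); u = 853.2·(-0.25894)/1.49622 + 308.9 = 161.2405, v = 876.7·(-0.32122)/1.49622 + 221.8 = 33.5815
M3: Pc = R·M3+t = (-0.42816, -0.16646, +1.52410); u = 853.2·(-0.42816)/1.52410 + 308.9 = 69.2146, v = 876.7·(-0.16646)/1.52410 + 221.8 = 126.0454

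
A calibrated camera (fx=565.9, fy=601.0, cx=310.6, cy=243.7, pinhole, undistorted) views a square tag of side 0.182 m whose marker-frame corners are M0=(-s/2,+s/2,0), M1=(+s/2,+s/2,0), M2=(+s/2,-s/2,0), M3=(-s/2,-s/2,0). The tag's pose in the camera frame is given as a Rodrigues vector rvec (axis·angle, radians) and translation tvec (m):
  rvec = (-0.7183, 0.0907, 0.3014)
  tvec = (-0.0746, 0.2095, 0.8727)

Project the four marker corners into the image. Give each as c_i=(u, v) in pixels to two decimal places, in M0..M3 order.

Intrinsics K: fx=565.9, fy=601.0, cx=310.6, cy=243.7
Marker side s = 0.182 m; corners in marker frame (Z=0):
  M0 = (-0.0910, +0.0910, 0)
  M1 = (+0.0910, +0.0910, 0)
  M2 = (+0.0910, -0.0910, 0)
  M3 = (-0.0910, -0.0910, 0)
rvec = (-0.7183, 0.0907, 0.3014), |rvec| = θ = 0.78423 rad = 44.933°
Rodrigues: sinθ=0.70628, 1−cosθ=0.29207; R = I + sinθ·[k]× + (1−cosθ)·[k]×²:
    [+0.95295 -0.30238 -0.02113]
    [+0.24050 +0.71184 +0.65988]
    [-0.18450 -0.63392 +0.75107]
t = (-0.0746, 0.2095, 0.8727) m
M0: Pc = R·M0+t = (-0.18884, +0.25239, +0.83180); u = 565.9·(-0.18884)/0.83180 + 310.6 = 182.1297, v = 601.0·(+0.25239)/0.83180 + 243.7 = 426.0597
M1: Pc = R·M1+t = (-0.01540, +0.29616, +0.79822); u = 565.9·(-0.01540)/0.79822 + 310.6 = 299.6837, v = 601.0·(+0.29616)/0.79822 + 243.7 = 466.6873
M2: Pc = R·M2+t = (+0.03964, +0.16661, +0.91360); u = 565.9·(+0.03964)/0.91360 + 310.6 = 335.1509, v = 601.0·(+0.16661)/0.91360 + 243.7 = 353.3016
M3: Pc = R·M3+t = (-0.13380, +0.12284, +0.94718); u = 565.9·(-0.13380)/0.94718 + 310.6 = 230.6586, v = 601.0·(+0.12284)/0.94718 + 243.7 = 321.6424

c0=(182.13, 426.06) c1=(299.68, 466.69) c2=(335.15, 353.30) c3=(230.66, 321.64)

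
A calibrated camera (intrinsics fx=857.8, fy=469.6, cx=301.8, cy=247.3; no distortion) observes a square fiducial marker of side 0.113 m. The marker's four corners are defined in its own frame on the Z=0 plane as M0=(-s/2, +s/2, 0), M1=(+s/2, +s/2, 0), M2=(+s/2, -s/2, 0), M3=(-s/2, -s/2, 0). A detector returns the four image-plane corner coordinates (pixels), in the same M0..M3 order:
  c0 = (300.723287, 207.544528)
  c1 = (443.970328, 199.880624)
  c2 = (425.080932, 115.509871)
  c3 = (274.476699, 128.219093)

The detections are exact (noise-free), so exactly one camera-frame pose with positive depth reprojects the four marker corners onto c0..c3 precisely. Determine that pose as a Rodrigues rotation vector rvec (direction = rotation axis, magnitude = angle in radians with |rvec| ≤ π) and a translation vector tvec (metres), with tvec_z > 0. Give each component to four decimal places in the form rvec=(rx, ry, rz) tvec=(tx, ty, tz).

rvec=(0.3635, 0.2976, -0.1245) tvec=(0.0430, -0.1135, 0.6406)

Intrinsics K: fx=857.8, fy=469.6, cx=301.8, cy=247.3
Marker side s = 0.113 m; corners in marker frame (Z=0):
  M0 = (-0.0565, +0.0565, 0)
  M1 = (+0.0565, +0.0565, 0)
  M2 = (+0.0565, -0.0565, 0)
  M3 = (-0.0565, -0.0565, 0)
Detected image corners:
  c0 = (300.723287, 207.544528) px
  c1 = (443.970328, 199.880624) px
  c2 = (425.080932, 115.509871) px
  c3 = (274.476699, 128.219093) px
Planar DLT: solve 8×8 A·h = b for H (H[2,2]=1):
  H  [+1125.54723 +387.28629 +359.39533]
  H  [-167.82159 +807.88098 +164.12250]
  H  [-0.48116 +0.51704 +1.00000]
B = K⁻¹H; ‖b₁‖=1.561066, ‖b₂‖=1.561066; λ = 2/(‖b₁‖+‖b₂‖) = 0.640588, sign → tz>0 ⇒ λ=+0.640588
r₁ = λ·B[:,0] = (+0.94898,-0.06661,-0.30822); r₂ = λ·B[:,1] = (+0.17269,+0.92762,+0.33121)
r₃ = r₁×r₂ = (+0.26385,-0.36754,+0.89179); SVD([r₁ r₂ r₃]) → R = UVᵀ:
  R  [+0.94898 +0.17269 +0.26385]
  R  [-0.06661 +0.92762 -0.36754]
  R  [-0.30822 +0.33121 +0.89179]
t = (+0.04301, -0.11346, +0.64059) m
tr R = 2.768393; θ = arccos((tr R − 1)/2) = 0.486025 rad = 27.847°
axis k = ((R−Rᵀ)₃₂, (R−Rᵀ)₁₃, (R−Rᵀ)₂₁) / (2 sinθ) = (+0.747941, +0.612352, -0.256145)
rvec = θ·k = (+0.363518, +0.297618, -0.124493)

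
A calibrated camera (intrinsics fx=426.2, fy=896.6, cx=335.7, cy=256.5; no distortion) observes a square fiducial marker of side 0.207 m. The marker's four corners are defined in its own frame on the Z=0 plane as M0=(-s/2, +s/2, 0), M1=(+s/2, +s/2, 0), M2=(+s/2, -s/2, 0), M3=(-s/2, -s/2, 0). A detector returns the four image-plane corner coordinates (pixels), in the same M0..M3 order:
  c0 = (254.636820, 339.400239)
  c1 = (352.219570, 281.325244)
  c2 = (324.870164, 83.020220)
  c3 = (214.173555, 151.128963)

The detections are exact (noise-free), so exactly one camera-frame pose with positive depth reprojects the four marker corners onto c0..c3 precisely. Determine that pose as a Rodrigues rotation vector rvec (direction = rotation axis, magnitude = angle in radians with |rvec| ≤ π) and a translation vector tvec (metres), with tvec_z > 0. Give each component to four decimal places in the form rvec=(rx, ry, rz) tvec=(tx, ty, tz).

Intrinsics K: fx=426.2, fy=896.6, cx=335.7, cy=256.5
Marker side s = 0.207 m; corners in marker frame (Z=0):
  M0 = (-0.1035, +0.1035, 0)
  M1 = (+0.1035, +0.1035, 0)
  M2 = (+0.1035, -0.1035, 0)
  M3 = (-0.1035, -0.1035, 0)
Detected image corners:
  c0 = (254.636820, 339.400239) px
  c1 = (352.219570, 281.325244) px
  c2 = (324.870164, 83.020220) px
  c3 = (214.173555, 151.128963) px
Planar DLT: solve 8×8 A·h = b for H (H[2,2]=1):
  H  [+487.52605 +342.62840 +287.31508]
  H  [-313.31299 +1066.93749 +220.11143]
  H  [-0.04719 +0.62370 +1.00000]
B = K⁻¹H; ‖b₁‖=1.228818, ‖b₂‖=1.228818; λ = 2/(‖b₁‖+‖b₂‖) = 0.813790, sign → tz>0 ⇒ λ=+0.813790
r₁ = λ·B[:,0] = (+0.96114,-0.27339,-0.03840); r₂ = λ·B[:,1] = (+0.25443,+0.82319,+0.50756)
r₃ = r₁×r₂ = (-0.10715,-0.49761,+0.86076); SVD([r₁ r₂ r₃]) → R = UVᵀ:
  R  [+0.96114 +0.25443 -0.10715]
  R  [-0.27339 +0.82319 -0.49761]
  R  [-0.03840 +0.50756 +0.86076]
t = (-0.09239, -0.03303, +0.81379) m
tr R = 2.645087; θ = arccos((tr R − 1)/2) = 0.604927 rad = 34.660°
axis k = ((R−Rᵀ)₃₂, (R−Rᵀ)₁₃, (R−Rᵀ)₂₁) / (2 sinθ) = (+0.883741, -0.060438, -0.464057)
rvec = θ·k = (+0.534599, -0.036561, -0.280721)

rvec=(0.5346, -0.0366, -0.2807) tvec=(-0.0924, -0.0330, 0.8138)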